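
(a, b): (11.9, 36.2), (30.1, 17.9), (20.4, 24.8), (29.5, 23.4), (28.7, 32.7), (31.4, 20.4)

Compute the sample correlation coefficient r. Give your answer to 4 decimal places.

-0.7036

n = 6, Σa = 152, Σb = 155.4, Σa² = 4143.68, Σb² = 4278.9, Σab = 3744.84
nΣab − ΣaΣb = 22469.04 − 23620.8 = -1151.76
nΣa² − (Σa)² = 24862.08 − 23104 = 1758.08; nΣb² − (Σb)² = 25673.4 − 24149.16 = 1524.24
r = -1151.76 / √(1758.08 × 1524.24) = -1151.76 / 1636.9899 ≈ -0.7036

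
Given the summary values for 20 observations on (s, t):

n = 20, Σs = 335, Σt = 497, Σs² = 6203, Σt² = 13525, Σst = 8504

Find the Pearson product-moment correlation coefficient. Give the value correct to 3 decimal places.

0.215

r = (nΣst − ΣsΣt) / √[(nΣs² − (Σs)²)(nΣt² − (Σt)²)]
Numerator: 20×8504 − 335×497 = 3585
Denominator: √[(124060 − 112225)(270500 − 247009)] = √[11835 × 23491] = 16673.8114
r = 3585 / 16673.8114 ≈ 0.215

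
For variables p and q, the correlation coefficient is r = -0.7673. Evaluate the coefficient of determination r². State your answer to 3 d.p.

r² = (-0.7673)² = 0.589

0.589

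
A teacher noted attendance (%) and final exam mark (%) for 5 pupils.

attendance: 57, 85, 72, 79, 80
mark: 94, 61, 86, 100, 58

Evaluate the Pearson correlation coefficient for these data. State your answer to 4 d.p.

-0.5866

n = 5, Σx = 373, Σy = 399, Σx² = 28299, Σy² = 33317, Σxy = 29275
nΣxy − ΣxΣy = 146375 − 148827 = -2452
nΣx² − (Σx)² = 141495 − 139129 = 2366; nΣy² − (Σy)² = 166585 − 159201 = 7384
r = -2452 / √(2366 × 7384) = -2452 / 4179.7780 ≈ -0.5866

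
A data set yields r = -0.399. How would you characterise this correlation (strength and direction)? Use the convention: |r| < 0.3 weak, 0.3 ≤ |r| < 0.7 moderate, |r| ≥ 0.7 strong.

r = -0.399 < 0 so the relationship is negative.
|r| = 0.399, which falls in the moderate range.

moderate negative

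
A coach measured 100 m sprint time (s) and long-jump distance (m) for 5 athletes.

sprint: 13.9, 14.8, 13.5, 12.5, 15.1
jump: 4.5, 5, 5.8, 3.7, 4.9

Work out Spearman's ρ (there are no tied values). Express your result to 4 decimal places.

Rank sprint: 3, 4, 2, 1, 5
Rank jump: 2, 4, 5, 1, 3
d = rank(sprint) − rank(jump): 1, 0, -3, 0, 2; Σd² = 14
ρ = 1 − 6Σd² / [n(n²−1)] = 1 − 6×14 / (5×24) = 1 − 84/120 ≈ 0.3000

0.3000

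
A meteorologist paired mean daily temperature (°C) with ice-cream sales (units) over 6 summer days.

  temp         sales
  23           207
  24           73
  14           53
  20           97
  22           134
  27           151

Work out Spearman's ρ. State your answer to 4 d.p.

0.5429

Rank temp: 4, 5, 1, 2, 3, 6
Rank sales: 6, 2, 1, 3, 4, 5
d = rank(temp) − rank(sales): -2, 3, 0, -1, -1, 1; Σd² = 16
ρ = 1 − 6Σd² / [n(n²−1)] = 1 − 6×16 / (6×35) = 1 − 96/210 ≈ 0.5429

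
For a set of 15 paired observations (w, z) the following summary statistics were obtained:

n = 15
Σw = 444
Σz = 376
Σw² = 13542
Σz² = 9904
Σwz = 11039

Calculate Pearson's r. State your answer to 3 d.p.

-0.207

r = (nΣwz − ΣwΣz) / √[(nΣw² − (Σw)²)(nΣz² − (Σz)²)]
Numerator: 15×11039 − 444×376 = -1359
Denominator: √[(203130 − 197136)(148560 − 141376)] = √[5994 × 7184] = 6562.0802
r = -1359 / 6562.0802 ≈ -0.207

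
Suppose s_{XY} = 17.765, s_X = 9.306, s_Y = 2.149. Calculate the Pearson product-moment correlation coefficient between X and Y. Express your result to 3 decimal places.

0.888

r = Cov(X,Y) / (s_X · s_Y) = 17.765 / (9.306 × 2.149)
  = 17.765 / 19.9986 ≈ 0.888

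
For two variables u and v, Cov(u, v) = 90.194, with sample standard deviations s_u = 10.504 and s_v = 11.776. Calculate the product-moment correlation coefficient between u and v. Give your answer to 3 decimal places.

0.729

r = Cov(u,v) / (s_u · s_v) = 90.194 / (10.504 × 11.776)
  = 90.194 / 123.6951 ≈ 0.729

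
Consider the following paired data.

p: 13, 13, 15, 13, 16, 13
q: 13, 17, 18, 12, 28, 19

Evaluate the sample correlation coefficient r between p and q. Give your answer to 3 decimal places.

0.813

n = 6, Σp = 83, Σq = 107, Σp² = 1157, Σq² = 2071, Σpq = 1511
nΣpq − ΣpΣq = 9066 − 8881 = 185
nΣp² − (Σp)² = 6942 − 6889 = 53; nΣq² − (Σq)² = 12426 − 11449 = 977
r = 185 / √(53 × 977) = 185 / 227.5544 ≈ 0.813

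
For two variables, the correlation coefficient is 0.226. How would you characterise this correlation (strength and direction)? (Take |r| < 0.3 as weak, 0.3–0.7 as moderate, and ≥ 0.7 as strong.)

weak positive

r = 0.226 > 0 so the relationship is positive.
|r| = 0.226, which falls in the weak range.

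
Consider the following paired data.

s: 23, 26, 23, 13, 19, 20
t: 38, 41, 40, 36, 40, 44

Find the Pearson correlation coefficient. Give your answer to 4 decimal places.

n = 6, Σs = 124, Σt = 239, Σs² = 2664, Σt² = 9557, Σst = 4968
nΣst − ΣsΣt = 29808 − 29636 = 172
nΣs² − (Σs)² = 15984 − 15376 = 608; nΣt² − (Σt)² = 57342 − 57121 = 221
r = 172 / √(608 × 221) = 172 / 366.5624 ≈ 0.4692

0.4692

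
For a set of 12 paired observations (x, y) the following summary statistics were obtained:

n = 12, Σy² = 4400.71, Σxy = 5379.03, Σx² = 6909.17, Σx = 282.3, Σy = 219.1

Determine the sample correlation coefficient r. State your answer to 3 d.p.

r = (nΣxy − ΣxΣy) / √[(nΣx² − (Σx)²)(nΣy² − (Σy)²)]
Numerator: 12×5379.03 − 282.3×219.1 = 2696.43
Denominator: √[(82910.04 − 79693.29)(52808.52 − 48004.81)] = √[3216.75 × 4803.71] = 3930.9457
r = 2696.43 / 3930.9457 ≈ 0.686

0.686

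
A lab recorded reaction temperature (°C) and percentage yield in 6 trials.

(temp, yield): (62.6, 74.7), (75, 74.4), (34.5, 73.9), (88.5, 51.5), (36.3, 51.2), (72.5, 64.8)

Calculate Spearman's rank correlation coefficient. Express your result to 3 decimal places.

-0.029

Rank temp: 3, 5, 1, 6, 2, 4
Rank yield: 6, 5, 4, 2, 1, 3
d = rank(temp) − rank(yield): -3, 0, -3, 4, 1, 1; Σd² = 36
ρ = 1 − 6Σd² / [n(n²−1)] = 1 − 6×36 / (6×35) = 1 − 216/210 ≈ -0.029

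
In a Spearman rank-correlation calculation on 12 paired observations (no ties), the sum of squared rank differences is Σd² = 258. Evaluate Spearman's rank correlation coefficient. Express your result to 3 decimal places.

ρ = 1 − 6Σd² / [n(n²−1)] = 1 − 6×258 / (12×143)
  = 1 − 1548/1716 = 1 − 0.9021 ≈ 0.098

0.098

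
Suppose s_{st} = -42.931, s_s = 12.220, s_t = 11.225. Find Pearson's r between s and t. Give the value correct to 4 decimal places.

-0.3130

r = Cov(s,t) / (s_s · s_t) = -42.931 / (12.220 × 11.225)
  = -42.931 / 137.1695 ≈ -0.3130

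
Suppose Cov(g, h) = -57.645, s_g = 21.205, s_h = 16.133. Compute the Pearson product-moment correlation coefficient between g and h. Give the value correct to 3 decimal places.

-0.169

r = Cov(g,h) / (s_g · s_h) = -57.645 / (21.205 × 16.133)
  = -57.645 / 342.1003 ≈ -0.169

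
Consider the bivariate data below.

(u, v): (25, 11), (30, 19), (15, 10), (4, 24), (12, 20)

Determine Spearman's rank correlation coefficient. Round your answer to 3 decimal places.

Rank u: 4, 5, 3, 1, 2
Rank v: 2, 3, 1, 5, 4
d = rank(u) − rank(v): 2, 2, 2, -4, -2; Σd² = 32
ρ = 1 − 6Σd² / [n(n²−1)] = 1 − 6×32 / (5×24) = 1 − 192/120 ≈ -0.600

-0.600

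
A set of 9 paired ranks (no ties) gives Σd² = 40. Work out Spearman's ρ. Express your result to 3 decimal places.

0.667

ρ = 1 − 6Σd² / [n(n²−1)] = 1 − 6×40 / (9×80)
  = 1 − 240/720 = 1 − 0.3333 ≈ 0.667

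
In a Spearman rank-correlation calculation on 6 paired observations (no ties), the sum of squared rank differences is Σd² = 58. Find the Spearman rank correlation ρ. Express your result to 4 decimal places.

ρ = 1 − 6Σd² / [n(n²−1)] = 1 − 6×58 / (6×35)
  = 1 − 348/210 = 1 − 1.65714 ≈ -0.6571

-0.6571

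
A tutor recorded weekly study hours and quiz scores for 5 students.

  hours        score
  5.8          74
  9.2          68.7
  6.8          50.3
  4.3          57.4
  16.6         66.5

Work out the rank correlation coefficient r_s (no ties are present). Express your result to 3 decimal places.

0.100

Rank hours: 2, 4, 3, 1, 5
Rank score: 5, 4, 1, 2, 3
d = rank(hours) − rank(score): -3, 0, 2, -1, 2; Σd² = 18
ρ = 1 − 6Σd² / [n(n²−1)] = 1 − 6×18 / (5×24) = 1 − 108/120 ≈ 0.100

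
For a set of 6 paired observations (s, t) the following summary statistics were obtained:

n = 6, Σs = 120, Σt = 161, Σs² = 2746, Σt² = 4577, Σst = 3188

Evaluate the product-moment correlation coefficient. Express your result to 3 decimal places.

-0.107

r = (nΣst − ΣsΣt) / √[(nΣs² − (Σs)²)(nΣt² − (Σt)²)]
Numerator: 6×3188 − 120×161 = -192
Denominator: √[(16476 − 14400)(27462 − 25921)] = √[2076 × 1541] = 1788.6073
r = -192 / 1788.6073 ≈ -0.107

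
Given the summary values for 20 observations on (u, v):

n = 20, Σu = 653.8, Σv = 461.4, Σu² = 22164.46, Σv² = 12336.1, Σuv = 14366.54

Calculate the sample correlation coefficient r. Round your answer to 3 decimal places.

-0.619

r = (nΣuv − ΣuΣv) / √[(nΣu² − (Σu)²)(nΣv² − (Σv)²)]
Numerator: 20×14366.54 − 653.8×461.4 = -14332.52
Denominator: √[(443289.2 − 427454.44)(246722 − 212889.96)] = √[15834.76 × 33832.04] = 23145.6742
r = -14332.52 / 23145.6742 ≈ -0.619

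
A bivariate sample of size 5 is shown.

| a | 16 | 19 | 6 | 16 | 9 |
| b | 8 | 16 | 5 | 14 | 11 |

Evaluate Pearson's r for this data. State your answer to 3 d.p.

n = 5, Σa = 66, Σb = 54, Σa² = 990, Σb² = 662, Σab = 785
nΣab − ΣaΣb = 3925 − 3564 = 361
nΣa² − (Σa)² = 4950 − 4356 = 594; nΣb² − (Σb)² = 3310 − 2916 = 394
r = 361 / √(594 × 394) = 361 / 483.7727 ≈ 0.746

0.746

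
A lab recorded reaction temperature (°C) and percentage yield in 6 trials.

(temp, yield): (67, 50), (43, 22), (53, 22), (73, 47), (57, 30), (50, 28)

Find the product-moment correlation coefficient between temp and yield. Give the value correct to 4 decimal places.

n = 6, Σx = 343, Σy = 199, Σx² = 20225, Σy² = 7361, Σxy = 12003
nΣxy − ΣxΣy = 72018 − 68257 = 3761
nΣx² − (Σx)² = 121350 − 117649 = 3701; nΣy² − (Σy)² = 44166 − 39601 = 4565
r = 3761 / √(3701 × 4565) = 3761 / 4110.3607 ≈ 0.9150

0.9150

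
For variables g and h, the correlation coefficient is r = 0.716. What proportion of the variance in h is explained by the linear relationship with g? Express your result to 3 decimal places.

0.513

r² = (0.716)² = 0.513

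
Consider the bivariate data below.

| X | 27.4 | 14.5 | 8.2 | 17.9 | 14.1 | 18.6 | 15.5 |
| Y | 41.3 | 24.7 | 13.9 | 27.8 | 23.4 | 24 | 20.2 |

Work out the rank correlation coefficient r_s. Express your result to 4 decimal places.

0.7500

Rank X: 7, 3, 1, 5, 2, 6, 4
Rank Y: 7, 5, 1, 6, 3, 4, 2
d = rank(X) − rank(Y): 0, -2, 0, -1, -1, 2, 2; Σd² = 14
ρ = 1 − 6Σd² / [n(n²−1)] = 1 − 6×14 / (7×48) = 1 − 84/336 ≈ 0.7500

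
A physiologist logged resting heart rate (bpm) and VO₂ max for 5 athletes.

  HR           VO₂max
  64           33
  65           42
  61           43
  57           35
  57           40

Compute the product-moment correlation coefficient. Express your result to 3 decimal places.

0.085

n = 5, Σx = 304, Σy = 193, Σx² = 18540, Σy² = 7527, Σxy = 11740
nΣxy − ΣxΣy = 58700 − 58672 = 28
nΣx² − (Σx)² = 92700 − 92416 = 284; nΣy² − (Σy)² = 37635 − 37249 = 386
r = 28 / √(284 × 386) = 28 / 331.0952 ≈ 0.085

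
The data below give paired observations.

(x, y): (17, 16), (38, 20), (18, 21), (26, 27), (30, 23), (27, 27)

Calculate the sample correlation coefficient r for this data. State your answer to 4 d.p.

n = 6, Σx = 156, Σy = 134, Σx² = 4362, Σy² = 3084, Σxy = 3531
nΣxy − ΣxΣy = 21186 − 20904 = 282
nΣx² − (Σx)² = 26172 − 24336 = 1836; nΣy² − (Σy)² = 18504 − 17956 = 548
r = 282 / √(1836 × 548) = 282 / 1003.0593 ≈ 0.2811

0.2811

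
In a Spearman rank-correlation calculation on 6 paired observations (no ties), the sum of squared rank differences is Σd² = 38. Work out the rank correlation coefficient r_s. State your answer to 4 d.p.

-0.0857

ρ = 1 − 6Σd² / [n(n²−1)] = 1 − 6×38 / (6×35)
  = 1 − 228/210 = 1 − 1.08571 ≈ -0.0857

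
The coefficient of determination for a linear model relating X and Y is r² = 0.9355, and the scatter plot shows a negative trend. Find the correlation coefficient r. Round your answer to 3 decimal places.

|r| = √0.9355 = 0.967
The association is negative, so r = −0.967.

-0.967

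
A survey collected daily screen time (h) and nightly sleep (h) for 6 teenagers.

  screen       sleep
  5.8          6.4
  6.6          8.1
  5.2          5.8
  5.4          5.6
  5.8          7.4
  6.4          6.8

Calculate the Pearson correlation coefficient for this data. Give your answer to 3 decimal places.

n = 6, Σx = 35.2, Σy = 40.1, Σx² = 208, Σy² = 272.57, Σxy = 237.42
nΣxy − ΣxΣy = 1424.52 − 1411.52 = 13
nΣx² − (Σx)² = 1248 − 1239.04 = 8.96; nΣy² − (Σy)² = 1635.42 − 1608.01 = 27.41
r = 13 / √(8.96 × 27.41) = 13 / 15.6714 ≈ 0.830

0.830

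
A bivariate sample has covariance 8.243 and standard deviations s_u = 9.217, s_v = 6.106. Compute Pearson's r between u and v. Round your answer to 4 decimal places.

r = Cov(u,v) / (s_u · s_v) = 8.243 / (9.217 × 6.106)
  = 8.243 / 56.2790 ≈ 0.1465

0.1465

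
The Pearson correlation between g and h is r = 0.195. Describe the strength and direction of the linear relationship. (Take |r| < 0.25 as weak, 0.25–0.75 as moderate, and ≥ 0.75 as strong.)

r = 0.195 > 0 so the relationship is positive.
|r| = 0.195, which falls in the weak range.

weak positive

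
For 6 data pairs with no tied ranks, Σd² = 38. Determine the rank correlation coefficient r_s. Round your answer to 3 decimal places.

-0.086

ρ = 1 − 6Σd² / [n(n²−1)] = 1 − 6×38 / (6×35)
  = 1 − 228/210 = 1 − 1.0857 ≈ -0.086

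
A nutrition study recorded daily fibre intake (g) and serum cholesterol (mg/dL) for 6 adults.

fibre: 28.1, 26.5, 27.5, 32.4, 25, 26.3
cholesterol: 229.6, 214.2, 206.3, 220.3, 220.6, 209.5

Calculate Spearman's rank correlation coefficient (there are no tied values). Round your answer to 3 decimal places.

Rank fibre: 5, 3, 4, 6, 1, 2
Rank cholesterol: 6, 3, 1, 4, 5, 2
d = rank(fibre) − rank(cholesterol): -1, 0, 3, 2, -4, 0; Σd² = 30
ρ = 1 − 6Σd² / [n(n²−1)] = 1 − 6×30 / (6×35) = 1 − 180/210 ≈ 0.143

0.143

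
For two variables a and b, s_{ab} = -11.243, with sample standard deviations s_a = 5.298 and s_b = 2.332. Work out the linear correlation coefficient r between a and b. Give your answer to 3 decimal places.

-0.910

r = Cov(a,b) / (s_a · s_b) = -11.243 / (5.298 × 2.332)
  = -11.243 / 12.3549 ≈ -0.910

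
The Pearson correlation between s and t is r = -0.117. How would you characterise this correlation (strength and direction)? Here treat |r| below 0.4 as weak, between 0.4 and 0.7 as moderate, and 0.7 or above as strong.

r = -0.117 < 0 so the relationship is negative.
|r| = 0.117, which falls in the weak range.

weak negative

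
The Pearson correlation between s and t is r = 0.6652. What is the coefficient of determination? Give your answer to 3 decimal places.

r² = (0.6652)² = 0.442

0.442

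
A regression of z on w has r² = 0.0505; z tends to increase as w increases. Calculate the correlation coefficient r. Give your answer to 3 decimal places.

0.225

|r| = √0.0505 = 0.225
The association is positive, so r = 0.225.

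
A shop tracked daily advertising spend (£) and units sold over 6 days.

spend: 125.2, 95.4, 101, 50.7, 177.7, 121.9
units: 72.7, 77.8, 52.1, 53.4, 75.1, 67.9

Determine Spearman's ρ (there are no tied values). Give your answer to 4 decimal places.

0.3143

Rank spend: 5, 2, 3, 1, 6, 4
Rank units: 4, 6, 1, 2, 5, 3
d = rank(spend) − rank(units): 1, -4, 2, -1, 1, 1; Σd² = 24
ρ = 1 − 6Σd² / [n(n²−1)] = 1 − 6×24 / (6×35) = 1 − 144/210 ≈ 0.3143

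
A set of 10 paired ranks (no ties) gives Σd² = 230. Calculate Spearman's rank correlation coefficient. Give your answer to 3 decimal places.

ρ = 1 − 6Σd² / [n(n²−1)] = 1 − 6×230 / (10×99)
  = 1 − 1380/990 = 1 − 1.3939 ≈ -0.394

-0.394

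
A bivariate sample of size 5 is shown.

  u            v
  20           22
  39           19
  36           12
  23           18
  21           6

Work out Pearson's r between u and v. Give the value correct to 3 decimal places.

n = 5, Σu = 139, Σv = 77, Σu² = 4187, Σv² = 1349, Σuv = 2153
nΣuv − ΣuΣv = 10765 − 10703 = 62
nΣu² − (Σu)² = 20935 − 19321 = 1614; nΣv² − (Σv)² = 6745 − 5929 = 816
r = 62 / √(1614 × 816) = 62 / 1147.6167 ≈ 0.054

0.054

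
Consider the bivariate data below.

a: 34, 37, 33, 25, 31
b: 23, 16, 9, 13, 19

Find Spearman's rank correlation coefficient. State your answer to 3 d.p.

Rank a: 4, 5, 3, 1, 2
Rank b: 5, 3, 1, 2, 4
d = rank(a) − rank(b): -1, 2, 2, -1, -2; Σd² = 14
ρ = 1 − 6Σd² / [n(n²−1)] = 1 − 6×14 / (5×24) = 1 − 84/120 ≈ 0.300

0.300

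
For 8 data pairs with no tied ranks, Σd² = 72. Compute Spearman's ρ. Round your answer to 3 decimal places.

ρ = 1 − 6Σd² / [n(n²−1)] = 1 − 6×72 / (8×63)
  = 1 − 432/504 = 1 − 0.8571 ≈ 0.143

0.143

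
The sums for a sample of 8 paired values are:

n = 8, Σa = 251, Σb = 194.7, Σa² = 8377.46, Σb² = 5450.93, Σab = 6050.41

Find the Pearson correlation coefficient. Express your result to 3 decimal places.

-0.097

r = (nΣab − ΣaΣb) / √[(nΣa² − (Σa)²)(nΣb² − (Σb)²)]
Numerator: 8×6050.41 − 251×194.7 = -466.42
Denominator: √[(67019.68 − 63001)(43607.44 − 37908.09)] = √[4018.68 × 5699.35] = 4785.7981
r = -466.42 / 4785.7981 ≈ -0.097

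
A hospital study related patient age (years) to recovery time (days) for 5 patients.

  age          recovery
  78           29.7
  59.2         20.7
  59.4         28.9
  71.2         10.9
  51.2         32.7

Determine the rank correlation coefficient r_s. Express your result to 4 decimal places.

Rank age: 5, 2, 3, 4, 1
Rank recovery: 4, 2, 3, 1, 5
d = rank(age) − rank(recovery): 1, 0, 0, 3, -4; Σd² = 26
ρ = 1 − 6Σd² / [n(n²−1)] = 1 − 6×26 / (5×24) = 1 − 156/120 ≈ -0.3000

-0.3000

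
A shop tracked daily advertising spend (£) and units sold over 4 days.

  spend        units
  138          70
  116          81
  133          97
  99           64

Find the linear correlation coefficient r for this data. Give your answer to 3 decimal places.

0.500

n = 4, Σx = 486, Σy = 312, Σx² = 59990, Σy² = 24966, Σxy = 38293
nΣxy − ΣxΣy = 153172 − 151632 = 1540
nΣx² − (Σx)² = 239960 − 236196 = 3764; nΣy² − (Σy)² = 99864 − 97344 = 2520
r = 1540 / √(3764 × 2520) = 1540 / 3079.8182 ≈ 0.500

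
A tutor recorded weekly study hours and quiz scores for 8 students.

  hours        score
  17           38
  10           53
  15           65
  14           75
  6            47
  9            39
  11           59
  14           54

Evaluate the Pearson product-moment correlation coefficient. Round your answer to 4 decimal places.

0.2464

n = 8, Σx = 96, Σy = 430, Σx² = 1244, Σy² = 24230, Σxy = 5239
nΣxy − ΣxΣy = 41912 − 41280 = 632
nΣx² − (Σx)² = 9952 − 9216 = 736; nΣy² − (Σy)² = 193840 − 184900 = 8940
r = 632 / √(736 × 8940) = 632 / 2565.1199 ≈ 0.2464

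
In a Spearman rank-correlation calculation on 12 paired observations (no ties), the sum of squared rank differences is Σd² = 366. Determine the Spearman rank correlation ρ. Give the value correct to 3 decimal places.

-0.280

ρ = 1 − 6Σd² / [n(n²−1)] = 1 − 6×366 / (12×143)
  = 1 − 2196/1716 = 1 − 1.2797 ≈ -0.280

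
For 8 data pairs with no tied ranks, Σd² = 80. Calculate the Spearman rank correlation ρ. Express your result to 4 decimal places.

0.0476

ρ = 1 − 6Σd² / [n(n²−1)] = 1 − 6×80 / (8×63)
  = 1 − 480/504 = 1 − 0.95238 ≈ 0.0476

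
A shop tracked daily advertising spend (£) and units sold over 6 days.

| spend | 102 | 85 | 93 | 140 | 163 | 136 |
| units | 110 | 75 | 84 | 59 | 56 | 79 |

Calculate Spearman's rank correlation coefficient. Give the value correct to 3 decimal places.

Rank spend: 3, 1, 2, 5, 6, 4
Rank units: 6, 3, 5, 2, 1, 4
d = rank(spend) − rank(units): -3, -2, -3, 3, 5, 0; Σd² = 56
ρ = 1 − 6Σd² / [n(n²−1)] = 1 − 6×56 / (6×35) = 1 − 336/210 ≈ -0.600

-0.600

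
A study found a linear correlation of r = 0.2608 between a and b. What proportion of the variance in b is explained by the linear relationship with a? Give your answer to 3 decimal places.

0.068

r² = (0.2608)² = 0.068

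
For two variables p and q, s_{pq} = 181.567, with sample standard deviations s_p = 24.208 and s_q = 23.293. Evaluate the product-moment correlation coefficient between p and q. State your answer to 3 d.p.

r = Cov(p,q) / (s_p · s_q) = 181.567 / (24.208 × 23.293)
  = 181.567 / 563.8769 ≈ 0.322

0.322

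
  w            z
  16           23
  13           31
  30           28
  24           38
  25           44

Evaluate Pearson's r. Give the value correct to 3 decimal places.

n = 5, Σw = 108, Σz = 164, Σw² = 2526, Σz² = 5654, Σwz = 3623
nΣwz − ΣwΣz = 18115 − 17712 = 403
nΣw² − (Σw)² = 12630 − 11664 = 966; nΣz² − (Σz)² = 28270 − 26896 = 1374
r = 403 / √(966 × 1374) = 403 / 1152.0781 ≈ 0.350

0.350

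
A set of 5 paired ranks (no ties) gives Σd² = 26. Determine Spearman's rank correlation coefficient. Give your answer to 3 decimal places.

ρ = 1 − 6Σd² / [n(n²−1)] = 1 − 6×26 / (5×24)
  = 1 − 156/120 = 1 − 1.3000 ≈ -0.300

-0.300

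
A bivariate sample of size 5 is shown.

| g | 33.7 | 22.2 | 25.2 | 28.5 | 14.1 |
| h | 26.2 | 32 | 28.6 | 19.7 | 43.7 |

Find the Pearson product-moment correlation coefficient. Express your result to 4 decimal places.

-0.8643

n = 5, Σg = 123.7, Σh = 150.2, Σg² = 3274.63, Σh² = 4826.18, Σgh = 3491.68
nΣgh − ΣgΣh = 17458.4 − 18579.74 = -1121.34
nΣg² − (Σg)² = 16373.15 − 15301.69 = 1071.46; nΣh² − (Σh)² = 24130.9 − 22560.04 = 1570.86
r = -1121.34 / √(1071.46 × 1570.86) = -1121.34 / 1297.3487 ≈ -0.8643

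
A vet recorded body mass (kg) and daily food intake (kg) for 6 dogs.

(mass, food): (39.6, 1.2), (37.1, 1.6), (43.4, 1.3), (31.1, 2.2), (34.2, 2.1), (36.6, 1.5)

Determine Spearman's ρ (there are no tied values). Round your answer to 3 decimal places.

-0.886

Rank mass: 5, 4, 6, 1, 2, 3
Rank food: 1, 4, 2, 6, 5, 3
d = rank(mass) − rank(food): 4, 0, 4, -5, -3, 0; Σd² = 66
ρ = 1 − 6Σd² / [n(n²−1)] = 1 − 6×66 / (6×35) = 1 − 396/210 ≈ -0.886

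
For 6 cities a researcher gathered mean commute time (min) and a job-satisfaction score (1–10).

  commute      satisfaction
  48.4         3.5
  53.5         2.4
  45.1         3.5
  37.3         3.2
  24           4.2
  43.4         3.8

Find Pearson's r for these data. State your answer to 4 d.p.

n = 6, Σx = 251.7, Σy = 20.6, Σx² = 11089.67, Σy² = 72.58, Σxy = 840.73
nΣxy − ΣxΣy = 5044.38 − 5185.02 = -140.64
nΣx² − (Σx)² = 66538.02 − 63352.89 = 3185.13; nΣy² − (Σy)² = 435.48 − 424.36 = 11.12
r = -140.64 / √(3185.13 × 11.12) = -140.64 / 188.1984 ≈ -0.7473

-0.7473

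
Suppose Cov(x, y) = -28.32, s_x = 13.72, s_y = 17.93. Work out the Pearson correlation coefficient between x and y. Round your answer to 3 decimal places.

-0.115

r = Cov(x,y) / (s_x · s_y) = -28.32 / (13.72 × 17.93)
  = -28.32 / 245.9996 ≈ -0.115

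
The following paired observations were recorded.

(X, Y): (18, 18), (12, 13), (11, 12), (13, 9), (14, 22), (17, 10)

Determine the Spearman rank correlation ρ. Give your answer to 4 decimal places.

0.2571

Rank X: 6, 2, 1, 3, 4, 5
Rank Y: 5, 4, 3, 1, 6, 2
d = rank(X) − rank(Y): 1, -2, -2, 2, -2, 3; Σd² = 26
ρ = 1 − 6Σd² / [n(n²−1)] = 1 − 6×26 / (6×35) = 1 − 156/210 ≈ 0.2571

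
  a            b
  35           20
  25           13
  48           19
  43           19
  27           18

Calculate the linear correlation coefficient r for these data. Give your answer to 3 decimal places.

0.649

n = 5, Σa = 178, Σb = 89, Σa² = 6732, Σb² = 1615, Σab = 3240
nΣab − ΣaΣb = 16200 − 15842 = 358
nΣa² − (Σa)² = 33660 − 31684 = 1976; nΣb² − (Σb)² = 8075 − 7921 = 154
r = 358 / √(1976 × 154) = 358 / 551.6376 ≈ 0.649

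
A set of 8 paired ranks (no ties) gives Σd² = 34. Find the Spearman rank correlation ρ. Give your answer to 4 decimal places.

ρ = 1 − 6Σd² / [n(n²−1)] = 1 − 6×34 / (8×63)
  = 1 − 204/504 = 1 − 0.40476 ≈ 0.5952

0.5952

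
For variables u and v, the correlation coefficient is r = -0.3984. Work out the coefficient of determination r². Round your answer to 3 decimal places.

0.159

r² = (-0.3984)² = 0.159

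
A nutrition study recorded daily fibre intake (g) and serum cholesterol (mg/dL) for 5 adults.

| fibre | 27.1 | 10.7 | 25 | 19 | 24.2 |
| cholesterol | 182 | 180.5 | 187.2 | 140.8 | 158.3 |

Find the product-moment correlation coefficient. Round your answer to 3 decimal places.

0.107

n = 5, Σx = 106, Σy = 848.8, Σx² = 2420.54, Σy² = 145631.62, Σxy = 18049.61
nΣxy − ΣxΣy = 90248.05 − 89972.8 = 275.25
nΣx² − (Σx)² = 12102.7 − 11236 = 866.7; nΣy² − (Σy)² = 728158.1 − 720461.44 = 7696.66
r = 275.25 / √(866.7 × 7696.66) = 275.25 / 2582.7689 ≈ 0.107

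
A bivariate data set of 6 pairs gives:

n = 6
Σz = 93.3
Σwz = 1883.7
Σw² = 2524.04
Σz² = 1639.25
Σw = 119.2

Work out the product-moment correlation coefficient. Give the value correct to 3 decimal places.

r = (nΣwz − ΣwΣz) / √[(nΣw² − (Σw)²)(nΣz² − (Σz)²)]
Numerator: 6×1883.7 − 119.2×93.3 = 180.84
Denominator: √[(15144.24 − 14208.64)(9835.5 − 8704.89)] = √[935.6 × 1130.61] = 1028.4934
r = 180.84 / 1028.4934 ≈ 0.176

0.176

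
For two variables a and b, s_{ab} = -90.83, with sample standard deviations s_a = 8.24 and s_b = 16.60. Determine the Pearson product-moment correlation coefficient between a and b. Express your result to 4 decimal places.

r = Cov(a,b) / (s_a · s_b) = -90.83 / (8.24 × 16.60)
  = -90.83 / 136.7840 ≈ -0.6640

-0.6640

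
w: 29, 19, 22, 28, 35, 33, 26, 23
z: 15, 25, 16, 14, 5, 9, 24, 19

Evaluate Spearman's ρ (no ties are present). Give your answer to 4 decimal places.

Rank w: 6, 1, 2, 5, 8, 7, 4, 3
Rank z: 4, 8, 5, 3, 1, 2, 7, 6
d = rank(w) − rank(z): 2, -7, -3, 2, 7, 5, -3, -3; Σd² = 158
ρ = 1 − 6Σd² / [n(n²−1)] = 1 − 6×158 / (8×63) = 1 − 948/504 ≈ -0.8810

-0.8810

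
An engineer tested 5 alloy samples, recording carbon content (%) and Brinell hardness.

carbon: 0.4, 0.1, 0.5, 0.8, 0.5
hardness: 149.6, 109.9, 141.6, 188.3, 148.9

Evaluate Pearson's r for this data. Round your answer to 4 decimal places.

n = 5, Σx = 2.3, Σy = 738.3, Σx² = 1.31, Σy² = 112136.83, Σxy = 366.72
nΣxy − ΣxΣy = 1833.6 − 1698.09 = 135.51
nΣx² − (Σx)² = 6.55 − 5.29 = 1.26; nΣy² − (Σy)² = 560684.15 − 545086.89 = 15597.26
r = 135.51 / √(1.26 × 15597.26) = 135.51 / 140.1875 ≈ 0.9666

0.9666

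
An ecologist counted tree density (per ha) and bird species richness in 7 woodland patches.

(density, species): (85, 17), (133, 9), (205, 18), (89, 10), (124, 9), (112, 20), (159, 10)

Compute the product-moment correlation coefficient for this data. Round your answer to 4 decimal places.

0.0972

n = 7, Σx = 907, Σy = 93, Σx² = 128061, Σy² = 1375, Σxy = 12168
nΣxy − ΣxΣy = 85176 − 84351 = 825
nΣx² − (Σx)² = 896427 − 822649 = 73778; nΣy² − (Σy)² = 9625 − 8649 = 976
r = 825 / √(73778 × 976) = 825 / 8485.7132 ≈ 0.0972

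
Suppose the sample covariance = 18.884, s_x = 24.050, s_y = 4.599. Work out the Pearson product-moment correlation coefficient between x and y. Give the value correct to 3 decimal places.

0.171

r = Cov(x,y) / (s_x · s_y) = 18.884 / (24.050 × 4.599)
  = 18.884 / 110.6060 ≈ 0.171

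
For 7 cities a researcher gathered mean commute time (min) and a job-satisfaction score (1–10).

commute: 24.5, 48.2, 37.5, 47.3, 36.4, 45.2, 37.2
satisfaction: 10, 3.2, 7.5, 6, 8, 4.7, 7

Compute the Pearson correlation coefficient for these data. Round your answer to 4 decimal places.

n = 7, Σx = 276.3, Σy = 46.4, Σx² = 11318.87, Σy² = 337.58, Σxy = 1728.33
nΣxy − ΣxΣy = 12098.31 − 12820.32 = -722.01
nΣx² − (Σx)² = 79232.09 − 76341.69 = 2890.4; nΣy² − (Σy)² = 2363.06 − 2152.96 = 210.1
r = -722.01 / √(2890.4 × 210.1) = -722.01 / 779.2773 ≈ -0.9265

-0.9265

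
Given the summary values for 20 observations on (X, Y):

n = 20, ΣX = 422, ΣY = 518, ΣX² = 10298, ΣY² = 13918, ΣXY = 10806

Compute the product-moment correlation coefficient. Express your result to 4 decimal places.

r = (nΣXY − ΣXΣY) / √[(nΣX² − (ΣX)²)(nΣY² − (ΣY)²)]
Numerator: 20×10806 − 422×518 = -2476
Denominator: √[(205960 − 178084)(278360 − 268324)] = √[27876 × 10036] = 16726.1333
r = -2476 / 16726.1333 ≈ -0.1480

-0.1480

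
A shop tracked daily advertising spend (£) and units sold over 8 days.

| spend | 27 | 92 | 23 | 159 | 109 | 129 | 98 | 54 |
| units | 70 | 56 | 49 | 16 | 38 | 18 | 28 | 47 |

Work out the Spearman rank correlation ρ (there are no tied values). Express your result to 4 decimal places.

Rank spend: 2, 4, 1, 8, 6, 7, 5, 3
Rank units: 8, 7, 6, 1, 4, 2, 3, 5
d = rank(spend) − rank(units): -6, -3, -5, 7, 2, 5, 2, -2; Σd² = 156
ρ = 1 − 6Σd² / [n(n²−1)] = 1 − 6×156 / (8×63) = 1 − 936/504 ≈ -0.8571

-0.8571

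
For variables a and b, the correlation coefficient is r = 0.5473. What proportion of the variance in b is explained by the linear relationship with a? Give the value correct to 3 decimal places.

0.300

r² = (0.5473)² = 0.300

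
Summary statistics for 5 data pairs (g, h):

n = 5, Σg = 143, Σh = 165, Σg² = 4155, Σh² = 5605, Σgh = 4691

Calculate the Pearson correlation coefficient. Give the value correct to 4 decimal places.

r = (nΣgh − ΣgΣh) / √[(nΣg² − (Σg)²)(nΣh² − (Σh)²)]
Numerator: 5×4691 − 143×165 = -140
Denominator: √[(20775 − 20449)(28025 − 27225)] = √[326 × 800] = 510.6858
r = -140 / 510.6858 ≈ -0.2741

-0.2741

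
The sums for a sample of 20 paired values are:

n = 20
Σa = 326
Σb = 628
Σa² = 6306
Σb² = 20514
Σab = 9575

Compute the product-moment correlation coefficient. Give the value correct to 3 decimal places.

-0.745

r = (nΣab − ΣaΣb) / √[(nΣa² − (Σa)²)(nΣb² − (Σb)²)]
Numerator: 20×9575 − 326×628 = -13228
Denominator: √[(126120 − 106276)(410280 − 394384)] = √[19844 × 15896] = 17760.6369
r = -13228 / 17760.6369 ≈ -0.745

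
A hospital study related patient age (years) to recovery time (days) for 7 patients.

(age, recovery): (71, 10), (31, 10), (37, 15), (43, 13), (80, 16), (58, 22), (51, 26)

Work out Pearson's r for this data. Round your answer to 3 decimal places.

0.124

n = 7, Σx = 371, Σy = 112, Σx² = 21585, Σy² = 2010, Σxy = 6016
nΣxy − ΣxΣy = 42112 − 41552 = 560
nΣx² − (Σx)² = 151095 − 137641 = 13454; nΣy² − (Σy)² = 14070 − 12544 = 1526
r = 560 / √(13454 × 1526) = 560 / 4531.0930 ≈ 0.124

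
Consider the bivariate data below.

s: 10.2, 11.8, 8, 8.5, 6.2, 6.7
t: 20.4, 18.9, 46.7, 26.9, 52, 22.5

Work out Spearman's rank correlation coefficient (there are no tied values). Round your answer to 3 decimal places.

Rank s: 5, 6, 3, 4, 1, 2
Rank t: 2, 1, 5, 4, 6, 3
d = rank(s) − rank(t): 3, 5, -2, 0, -5, -1; Σd² = 64
ρ = 1 − 6Σd² / [n(n²−1)] = 1 − 6×64 / (6×35) = 1 − 384/210 ≈ -0.829

-0.829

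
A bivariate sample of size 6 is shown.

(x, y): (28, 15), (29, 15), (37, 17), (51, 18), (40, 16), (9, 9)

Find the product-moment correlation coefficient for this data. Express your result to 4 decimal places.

n = 6, Σx = 194, Σy = 90, Σx² = 7276, Σy² = 1400, Σxy = 3123
nΣxy − ΣxΣy = 18738 − 17460 = 1278
nΣx² − (Σx)² = 43656 − 37636 = 6020; nΣy² − (Σy)² = 8400 − 8100 = 300
r = 1278 / √(6020 × 300) = 1278 / 1343.8750 ≈ 0.9510

0.9510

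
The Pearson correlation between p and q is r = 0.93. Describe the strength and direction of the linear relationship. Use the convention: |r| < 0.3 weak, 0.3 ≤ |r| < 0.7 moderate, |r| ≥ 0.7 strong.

r = 0.93 > 0 so the relationship is positive.
|r| = 0.93, which falls in the strong range.

strong positive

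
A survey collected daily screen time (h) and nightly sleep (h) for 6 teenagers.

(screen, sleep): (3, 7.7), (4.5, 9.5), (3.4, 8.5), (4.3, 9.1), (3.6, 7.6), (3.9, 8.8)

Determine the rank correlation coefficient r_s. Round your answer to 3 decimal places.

0.829

Rank screen: 1, 6, 2, 5, 3, 4
Rank sleep: 2, 6, 3, 5, 1, 4
d = rank(screen) − rank(sleep): -1, 0, -1, 0, 2, 0; Σd² = 6
ρ = 1 − 6Σd² / [n(n²−1)] = 1 − 6×6 / (6×35) = 1 − 36/210 ≈ 0.829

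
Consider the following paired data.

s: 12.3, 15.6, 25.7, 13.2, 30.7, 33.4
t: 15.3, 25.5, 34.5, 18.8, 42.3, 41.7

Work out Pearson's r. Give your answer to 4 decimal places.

0.9796

n = 6, Σs = 130.9, Σt = 178.1, Σs² = 3287.43, Σt² = 5956.21, Σst = 4412.19
nΣst − ΣsΣt = 26473.14 − 23313.29 = 3159.85
nΣs² − (Σs)² = 19724.58 − 17134.81 = 2589.77; nΣt² − (Σt)² = 35737.26 − 31719.61 = 4017.65
r = 3159.85 / √(2589.77 × 4017.65) = 3159.85 / 3225.6456 ≈ 0.9796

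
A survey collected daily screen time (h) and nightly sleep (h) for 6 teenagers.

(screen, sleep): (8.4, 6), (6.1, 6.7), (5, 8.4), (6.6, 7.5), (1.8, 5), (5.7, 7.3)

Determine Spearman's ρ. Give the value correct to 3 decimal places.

Rank screen: 6, 4, 2, 5, 1, 3
Rank sleep: 2, 3, 6, 5, 1, 4
d = rank(screen) − rank(sleep): 4, 1, -4, 0, 0, -1; Σd² = 34
ρ = 1 − 6Σd² / [n(n²−1)] = 1 − 6×34 / (6×35) = 1 − 204/210 ≈ 0.029

0.029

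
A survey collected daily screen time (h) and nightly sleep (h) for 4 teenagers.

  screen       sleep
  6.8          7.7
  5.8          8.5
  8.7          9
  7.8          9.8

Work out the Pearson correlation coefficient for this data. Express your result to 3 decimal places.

n = 4, Σx = 29.1, Σy = 35, Σx² = 216.41, Σy² = 308.58, Σxy = 256.4
nΣxy − ΣxΣy = 1025.6 − 1018.5 = 7.1
nΣx² − (Σx)² = 865.64 − 846.81 = 18.83; nΣy² − (Σy)² = 1234.32 − 1225 = 9.32
r = 7.1 / √(18.83 × 9.32) = 7.1 / 13.2475 ≈ 0.536

0.536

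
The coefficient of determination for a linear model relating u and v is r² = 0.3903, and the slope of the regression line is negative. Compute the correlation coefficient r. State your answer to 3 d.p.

|r| = √0.3903 = 0.625
The association is negative, so r = −0.625.

-0.625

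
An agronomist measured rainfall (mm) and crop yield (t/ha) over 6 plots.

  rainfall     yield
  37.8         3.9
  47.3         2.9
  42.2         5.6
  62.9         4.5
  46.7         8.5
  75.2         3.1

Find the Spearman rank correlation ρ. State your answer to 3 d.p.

Rank rainfall: 1, 4, 2, 5, 3, 6
Rank yield: 3, 1, 5, 4, 6, 2
d = rank(rainfall) − rank(yield): -2, 3, -3, 1, -3, 4; Σd² = 48
ρ = 1 − 6Σd² / [n(n²−1)] = 1 − 6×48 / (6×35) = 1 − 288/210 ≈ -0.371

-0.371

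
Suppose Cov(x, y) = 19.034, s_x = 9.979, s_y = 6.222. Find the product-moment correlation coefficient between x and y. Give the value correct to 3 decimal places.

r = Cov(x,y) / (s_x · s_y) = 19.034 / (9.979 × 6.222)
  = 19.034 / 62.0893 ≈ 0.307

0.307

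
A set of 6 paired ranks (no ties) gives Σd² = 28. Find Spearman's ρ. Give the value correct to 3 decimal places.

0.200

ρ = 1 − 6Σd² / [n(n²−1)] = 1 − 6×28 / (6×35)
  = 1 − 168/210 = 1 − 0.8000 ≈ 0.200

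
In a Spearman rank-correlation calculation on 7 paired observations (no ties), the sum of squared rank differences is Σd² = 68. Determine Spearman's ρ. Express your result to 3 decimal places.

-0.214

ρ = 1 − 6Σd² / [n(n²−1)] = 1 − 6×68 / (7×48)
  = 1 − 408/336 = 1 − 1.2143 ≈ -0.214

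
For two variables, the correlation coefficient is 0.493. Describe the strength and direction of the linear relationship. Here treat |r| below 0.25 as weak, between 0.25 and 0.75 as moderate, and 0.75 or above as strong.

r = 0.493 > 0 so the relationship is positive.
|r| = 0.493, which falls in the moderate range.

moderate positive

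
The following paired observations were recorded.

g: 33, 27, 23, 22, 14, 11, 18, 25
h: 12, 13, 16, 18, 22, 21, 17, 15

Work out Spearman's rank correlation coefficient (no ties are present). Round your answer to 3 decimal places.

-0.952

Rank g: 8, 7, 5, 4, 2, 1, 3, 6
Rank h: 1, 2, 4, 6, 8, 7, 5, 3
d = rank(g) − rank(h): 7, 5, 1, -2, -6, -6, -2, 3; Σd² = 164
ρ = 1 − 6Σd² / [n(n²−1)] = 1 − 6×164 / (8×63) = 1 − 984/504 ≈ -0.952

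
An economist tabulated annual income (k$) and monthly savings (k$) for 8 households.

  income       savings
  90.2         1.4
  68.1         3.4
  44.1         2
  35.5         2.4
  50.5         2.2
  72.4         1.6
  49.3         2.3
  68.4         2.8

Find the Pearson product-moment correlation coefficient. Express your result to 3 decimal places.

-0.243

n = 8, Σx = 478.5, Σy = 18.1, Σx² = 30879.77, Σy² = 43.81, Σxy = 1063.07
nΣxy − ΣxΣy = 8504.56 − 8660.85 = -156.29
nΣx² − (Σx)² = 247038.16 − 228962.25 = 18075.91; nΣy² − (Σy)² = 350.48 − 327.61 = 22.87
r = -156.29 / √(18075.91 × 22.87) = -156.29 / 642.9588 ≈ -0.243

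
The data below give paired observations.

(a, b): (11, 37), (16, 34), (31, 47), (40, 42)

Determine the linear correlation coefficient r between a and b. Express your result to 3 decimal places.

n = 4, Σa = 98, Σb = 160, Σa² = 2938, Σb² = 6498, Σab = 4088
nΣab − ΣaΣb = 16352 − 15680 = 672
nΣa² − (Σa)² = 11752 − 9604 = 2148; nΣb² − (Σb)² = 25992 − 25600 = 392
r = 672 / √(2148 × 392) = 672 / 917.6143 ≈ 0.732

0.732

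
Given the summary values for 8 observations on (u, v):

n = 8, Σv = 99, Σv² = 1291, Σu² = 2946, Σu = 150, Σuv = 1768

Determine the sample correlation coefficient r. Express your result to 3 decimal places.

r = (nΣuv − ΣuΣv) / √[(nΣu² − (Σu)²)(nΣv² − (Σv)²)]
Numerator: 8×1768 − 150×99 = -706
Denominator: √[(23568 − 22500)(10328 − 9801)] = √[1068 × 527] = 750.2240
r = -706 / 750.2240 ≈ -0.941

-0.941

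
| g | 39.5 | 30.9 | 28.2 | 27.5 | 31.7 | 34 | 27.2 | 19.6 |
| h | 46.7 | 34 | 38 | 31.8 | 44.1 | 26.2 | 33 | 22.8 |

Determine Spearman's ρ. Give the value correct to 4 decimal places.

0.5952

Rank g: 8, 5, 4, 3, 6, 7, 2, 1
Rank h: 8, 5, 6, 3, 7, 2, 4, 1
d = rank(g) − rank(h): 0, 0, -2, 0, -1, 5, -2, 0; Σd² = 34
ρ = 1 − 6Σd² / [n(n²−1)] = 1 − 6×34 / (8×63) = 1 − 204/504 ≈ 0.5952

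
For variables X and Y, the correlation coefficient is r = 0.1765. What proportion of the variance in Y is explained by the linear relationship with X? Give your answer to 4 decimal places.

0.0312

r² = (0.1765)² = 0.0312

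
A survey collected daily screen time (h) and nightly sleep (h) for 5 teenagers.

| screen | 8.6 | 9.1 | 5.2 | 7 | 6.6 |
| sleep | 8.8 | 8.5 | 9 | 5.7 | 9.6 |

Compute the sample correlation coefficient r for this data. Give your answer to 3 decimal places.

n = 5, Σx = 36.5, Σy = 41.6, Σx² = 276.37, Σy² = 355.34, Σxy = 303.09
nΣxy − ΣxΣy = 1515.45 − 1518.4 = -2.95
nΣx² − (Σx)² = 1381.85 − 1332.25 = 49.6; nΣy² − (Σy)² = 1776.7 − 1730.56 = 46.14
r = -2.95 / √(49.6 × 46.14) = -2.95 / 47.8387 ≈ -0.062

-0.062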